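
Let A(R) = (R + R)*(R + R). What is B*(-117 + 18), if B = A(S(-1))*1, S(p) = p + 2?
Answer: -396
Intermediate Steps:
S(p) = 2 + p
A(R) = 4*R² (A(R) = (2*R)*(2*R) = 4*R²)
B = 4 (B = (4*(2 - 1)²)*1 = (4*1²)*1 = (4*1)*1 = 4*1 = 4)
B*(-117 + 18) = 4*(-117 + 18) = 4*(-99) = -396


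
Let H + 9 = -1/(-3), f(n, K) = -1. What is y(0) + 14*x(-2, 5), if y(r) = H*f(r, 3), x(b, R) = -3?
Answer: -100/3 ≈ -33.333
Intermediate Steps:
H = -26/3 (H = -9 - 1/(-3) = -9 - 1*(-⅓) = -9 + ⅓ = -26/3 ≈ -8.6667)
y(r) = 26/3 (y(r) = -26/3*(-1) = 26/3)
y(0) + 14*x(-2, 5) = 26/3 + 14*(-3) = 26/3 - 42 = -100/3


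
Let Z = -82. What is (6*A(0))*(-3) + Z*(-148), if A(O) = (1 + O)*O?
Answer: 12136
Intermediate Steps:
A(O) = O*(1 + O)
(6*A(0))*(-3) + Z*(-148) = (6*(0*(1 + 0)))*(-3) - 82*(-148) = (6*(0*1))*(-3) + 12136 = (6*0)*(-3) + 12136 = 0*(-3) + 12136 = 0 + 12136 = 12136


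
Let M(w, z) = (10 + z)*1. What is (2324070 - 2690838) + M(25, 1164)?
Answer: -365594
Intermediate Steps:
M(w, z) = 10 + z
(2324070 - 2690838) + M(25, 1164) = (2324070 - 2690838) + (10 + 1164) = -366768 + 1174 = -365594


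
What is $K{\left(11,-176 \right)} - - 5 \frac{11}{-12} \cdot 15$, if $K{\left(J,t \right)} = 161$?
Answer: $\frac{369}{4} \approx 92.25$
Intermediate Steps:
$K{\left(11,-176 \right)} - - 5 \frac{11}{-12} \cdot 15 = 161 - - 5 \frac{11}{-12} \cdot 15 = 161 - - 5 \cdot 11 \left(- \frac{1}{12}\right) 15 = 161 - \left(-5\right) \left(- \frac{11}{12}\right) 15 = 161 - \frac{55}{12} \cdot 15 = 161 - \frac{275}{4} = \frac{369}{4}$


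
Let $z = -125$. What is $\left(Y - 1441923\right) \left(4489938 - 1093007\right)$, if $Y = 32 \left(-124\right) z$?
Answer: $-3213235162313$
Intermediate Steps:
$Y = 496000$ ($Y = 32 \left(-124\right) \left(-125\right) = \left(-3968\right) \left(-125\right) = 496000$)
$\left(Y - 1441923\right) \left(4489938 - 1093007\right) = \left(496000 - 1441923\right) \left(4489938 - 1093007\right) = \left(-945923\right) 3396931 = -3213235162313$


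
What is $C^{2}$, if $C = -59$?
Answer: $3481$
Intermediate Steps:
$C^{2} = \left(-59\right)^{2} = 3481$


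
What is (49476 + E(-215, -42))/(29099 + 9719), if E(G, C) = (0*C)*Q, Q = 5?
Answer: 24738/19409 ≈ 1.2746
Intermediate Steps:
E(G, C) = 0 (E(G, C) = (0*C)*5 = 0*5 = 0)
(49476 + E(-215, -42))/(29099 + 9719) = (49476 + 0)/(29099 + 9719) = 49476/38818 = 49476*(1/38818) = 24738/19409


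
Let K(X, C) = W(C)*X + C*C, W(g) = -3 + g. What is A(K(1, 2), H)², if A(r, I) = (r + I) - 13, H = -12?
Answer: 484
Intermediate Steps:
K(X, C) = C² + X*(-3 + C) (K(X, C) = (-3 + C)*X + C*C = X*(-3 + C) + C² = C² + X*(-3 + C))
A(r, I) = -13 + I + r (A(r, I) = (I + r) - 13 = -13 + I + r)
A(K(1, 2), H)² = (-13 - 12 + (2² + 1*(-3 + 2)))² = (-13 - 12 + (4 + 1*(-1)))² = (-13 - 12 + (4 - 1))² = (-13 - 12 + 3)² = (-22)² = 484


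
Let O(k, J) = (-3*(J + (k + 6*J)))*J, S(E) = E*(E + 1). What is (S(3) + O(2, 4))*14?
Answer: -4872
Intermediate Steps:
S(E) = E*(1 + E)
O(k, J) = J*(-21*J - 3*k) (O(k, J) = (-3*(k + 7*J))*J = (-21*J - 3*k)*J = J*(-21*J - 3*k))
(S(3) + O(2, 4))*14 = (3*(1 + 3) - 3*4*(2 + 7*4))*14 = (3*4 - 3*4*(2 + 28))*14 = (12 - 3*4*30)*14 = (12 - 360)*14 = -348*14 = -4872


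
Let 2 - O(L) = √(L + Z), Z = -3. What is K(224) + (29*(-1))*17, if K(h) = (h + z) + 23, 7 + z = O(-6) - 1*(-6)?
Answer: -245 - 3*I ≈ -245.0 - 3.0*I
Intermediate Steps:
O(L) = 2 - √(-3 + L) (O(L) = 2 - √(L - 3) = 2 - √(-3 + L))
z = 1 - 3*I (z = -7 + ((2 - √(-3 - 6)) - 1*(-6)) = -7 + ((2 - √(-9)) + 6) = -7 + ((2 - 3*I) + 6) = -7 + (8 - 3*I) = 1 - 3*I ≈ 1.0 - 3.0*I)
K(h) = 24 + h - 3*I (K(h) = (h + (1 - 3*I)) + 23 = (1 + h - 3*I) + 23 = 24 + h - 3*I)
K(224) + (29*(-1))*17 = (24 + 224 - 3*I) + (29*(-1))*17 = (248 - 3*I) - 29*17 = (248 - 3*I) - 493 = -245 - 3*I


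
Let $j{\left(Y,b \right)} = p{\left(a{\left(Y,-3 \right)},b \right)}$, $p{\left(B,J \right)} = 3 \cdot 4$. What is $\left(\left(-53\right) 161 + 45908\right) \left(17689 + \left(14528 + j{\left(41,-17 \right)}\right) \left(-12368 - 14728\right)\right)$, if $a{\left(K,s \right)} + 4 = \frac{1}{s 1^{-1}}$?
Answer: $-14724185893625$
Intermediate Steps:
$a{\left(K,s \right)} = -4 + \frac{1}{s}$ ($a{\left(K,s \right)} = -4 + \frac{1}{s 1^{-1}} = -4 + \frac{1}{s 1} = -4 + \frac{1}{s}$)
$p{\left(B,J \right)} = 12$
$j{\left(Y,b \right)} = 12$
$\left(\left(-53\right) 161 + 45908\right) \left(17689 + \left(14528 + j{\left(41,-17 \right)}\right) \left(-12368 - 14728\right)\right) = \left(\left(-53\right) 161 + 45908\right) \left(17689 + \left(14528 + 12\right) \left(-12368 - 14728\right)\right) = \left(-8533 + 45908\right) \left(17689 + 14540 \left(-27096\right)\right) = 37375 \left(17689 - 393975840\right) = 37375 \left(-393958151\right) = -14724185893625$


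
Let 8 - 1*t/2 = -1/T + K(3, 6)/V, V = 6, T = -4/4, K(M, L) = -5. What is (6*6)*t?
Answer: 564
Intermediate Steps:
T = -1 (T = -4*1/4 = -1)
t = 47/3 (t = 16 - 2*(-1/(-1) - 5/6) = 16 - 2*(-1*(-1) - 5*1/6) = 16 - 2*(1 - 5/6) = 16 - 2*1/6 = 16 - 1/3 = 47/3 ≈ 15.667)
(6*6)*t = (6*6)*(47/3) = 36*(47/3) = 564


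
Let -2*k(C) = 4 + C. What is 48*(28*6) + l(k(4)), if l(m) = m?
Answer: 8060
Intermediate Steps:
k(C) = -2 - C/2 (k(C) = -(4 + C)/2 = -2 - C/2)
48*(28*6) + l(k(4)) = 48*(28*6) + (-2 - 1/2*4) = 48*168 + (-2 - 2) = 8064 - 4 = 8060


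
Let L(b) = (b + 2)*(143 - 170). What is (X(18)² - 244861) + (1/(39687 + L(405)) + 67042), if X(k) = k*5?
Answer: -4870595861/28698 ≈ -1.6972e+5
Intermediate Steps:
X(k) = 5*k
L(b) = -54 - 27*b (L(b) = (2 + b)*(-27) = -54 - 27*b)
(X(18)² - 244861) + (1/(39687 + L(405)) + 67042) = ((5*18)² - 244861) + (1/(39687 + (-54 - 27*405)) + 67042) = (90² - 244861) + (1/(39687 + (-54 - 10935)) + 67042) = (8100 - 244861) + (1/(39687 - 10989) + 67042) = -236761 + (1/28698 + 67042) = -236761 + 1923971317/28698 = -4870595861/28698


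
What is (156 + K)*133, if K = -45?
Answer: 14763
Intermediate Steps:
(156 + K)*133 = (156 - 45)*133 = 111*133 = 14763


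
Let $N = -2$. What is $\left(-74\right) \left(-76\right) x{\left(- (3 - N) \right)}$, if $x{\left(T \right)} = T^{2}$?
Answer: $140600$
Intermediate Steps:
$\left(-74\right) \left(-76\right) x{\left(- (3 - N) \right)} = \left(-74\right) \left(-76\right) \left(- (3 - -2)\right)^{2} = 5624 \left(- (3 + 2)\right)^{2} = 5624 \left(\left(-1\right) 5\right)^{2} = 5624 \left(-5\right)^{2} = 5624 \cdot 25 = 140600$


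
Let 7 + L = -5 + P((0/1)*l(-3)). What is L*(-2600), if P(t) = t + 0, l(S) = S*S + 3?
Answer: 31200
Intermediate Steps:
l(S) = 3 + S² (l(S) = S² + 3 = 3 + S²)
P(t) = t
L = -12 (L = -7 + (-5 + (0/1)*(3 + (-3)²)) = -7 + (-5 + (0*1)*(3 + 9)) = -7 + (-5 + 0*12) = -7 + (-5 + 0) = -7 - 5 = -12)
L*(-2600) = -12*(-2600) = 31200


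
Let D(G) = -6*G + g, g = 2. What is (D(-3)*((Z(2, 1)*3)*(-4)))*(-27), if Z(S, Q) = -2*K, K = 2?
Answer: -25920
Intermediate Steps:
Z(S, Q) = -4 (Z(S, Q) = -2*2 = -4)
D(G) = 2 - 6*G (D(G) = -6*G + 2 = 2 - 6*G)
(D(-3)*((Z(2, 1)*3)*(-4)))*(-27) = ((2 - 6*(-3))*(-4*3*(-4)))*(-27) = ((2 + 18)*(-12*(-4)))*(-27) = (20*48)*(-27) = 960*(-27) = -25920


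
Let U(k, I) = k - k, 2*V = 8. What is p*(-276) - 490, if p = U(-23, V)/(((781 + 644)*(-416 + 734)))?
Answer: -490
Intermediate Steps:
V = 4 (V = (½)*8 = 4)
U(k, I) = 0
p = 0 (p = 0/(((781 + 644)*(-416 + 734))) = 0/((1425*318)) = 0/453150 = 0*(1/453150) = 0)
p*(-276) - 490 = 0*(-276) - 490 = 0 - 490 = -490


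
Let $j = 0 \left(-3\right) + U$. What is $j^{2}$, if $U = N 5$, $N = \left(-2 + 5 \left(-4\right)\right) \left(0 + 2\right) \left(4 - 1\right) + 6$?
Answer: $396900$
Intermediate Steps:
$N = -126$ ($N = \left(-2 - 20\right) 2 \cdot 3 + 6 = \left(-22\right) 6 + 6 = -132 + 6 = -126$)
$U = -630$ ($U = \left(-126\right) 5 = -630$)
$j = -630$ ($j = 0 \left(-3\right) - 630 = 0 - 630 = -630$)
$j^{2} = \left(-630\right)^{2} = 396900$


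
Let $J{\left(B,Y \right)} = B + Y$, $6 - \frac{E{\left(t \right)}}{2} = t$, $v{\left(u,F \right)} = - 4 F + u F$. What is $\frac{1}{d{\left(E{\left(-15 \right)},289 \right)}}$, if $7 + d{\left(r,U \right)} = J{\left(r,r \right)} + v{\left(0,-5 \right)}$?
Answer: $\frac{1}{97} \approx 0.010309$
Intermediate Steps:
$v{\left(u,F \right)} = - 4 F + F u$
$E{\left(t \right)} = 12 - 2 t$
$d{\left(r,U \right)} = 13 + 2 r$ ($d{\left(r,U \right)} = -7 + \left(\left(r + r\right) - 5 \left(-4 + 0\right)\right) = -7 + \left(2 r - -20\right) = -7 + \left(2 r + 20\right) = -7 + \left(20 + 2 r\right) = 13 + 2 r$)
$\frac{1}{d{\left(E{\left(-15 \right)},289 \right)}} = \frac{1}{13 + 2 \left(12 - -30\right)} = \frac{1}{13 + 2 \left(12 + 30\right)} = \frac{1}{13 + 2 \cdot 42} = \frac{1}{13 + 84} = \frac{1}{97}$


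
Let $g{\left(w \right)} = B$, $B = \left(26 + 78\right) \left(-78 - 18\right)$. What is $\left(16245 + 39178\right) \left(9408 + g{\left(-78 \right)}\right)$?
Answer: $-31923648$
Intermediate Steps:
$B = -9984$ ($B = 104 \left(-96\right) = -9984$)
$g{\left(w \right)} = -9984$
$\left(16245 + 39178\right) \left(9408 + g{\left(-78 \right)}\right) = \left(16245 + 39178\right) \left(9408 - 9984\right) = 55423 \left(-576\right) = -31923648$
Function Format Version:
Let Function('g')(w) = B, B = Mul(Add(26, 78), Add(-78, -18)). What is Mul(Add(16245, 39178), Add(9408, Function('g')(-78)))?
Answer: -31923648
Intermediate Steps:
B = -9984 (B = Mul(104, -96) = -9984)
Function('g')(w) = -9984
Mul(Add(16245, 39178), Add(9408, Function('g')(-78))) = Mul(Add(16245, 39178), Add(9408, -9984)) = Mul(55423, -576) = -31923648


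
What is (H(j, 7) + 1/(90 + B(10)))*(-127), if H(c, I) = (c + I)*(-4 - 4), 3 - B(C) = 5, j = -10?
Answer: -268351/88 ≈ -3049.4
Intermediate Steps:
B(C) = -2 (B(C) = 3 - 1*5 = 3 - 5 = -2)
H(c, I) = -8*I - 8*c (H(c, I) = (I + c)*(-8) = -8*I - 8*c)
(H(j, 7) + 1/(90 + B(10)))*(-127) = ((-8*7 - 8*(-10)) + 1/(90 - 2))*(-127) = ((-56 + 80) + 1/88)*(-127) = (24 + 1/88)*(-127) = (2113/88)*(-127) = -268351/88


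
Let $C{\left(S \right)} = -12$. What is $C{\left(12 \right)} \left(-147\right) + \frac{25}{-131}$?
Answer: $\frac{231059}{131} \approx 1763.8$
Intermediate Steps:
$C{\left(12 \right)} \left(-147\right) + \frac{25}{-131} = \left(-12\right) \left(-147\right) + \frac{25}{-131} = 1764 + 25 \left(- \frac{1}{131}\right) = 1764 - \frac{25}{131} = \frac{231059}{131}$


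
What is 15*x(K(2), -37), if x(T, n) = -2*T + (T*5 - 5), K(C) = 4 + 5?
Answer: 330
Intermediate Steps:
K(C) = 9
x(T, n) = -5 + 3*T (x(T, n) = -2*T + (5*T - 5) = -2*T + (-5 + 5*T) = -5 + 3*T)
15*x(K(2), -37) = 15*(-5 + 3*9) = 15*(-5 + 27) = 15*22 = 330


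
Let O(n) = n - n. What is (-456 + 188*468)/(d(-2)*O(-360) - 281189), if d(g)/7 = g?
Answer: -87528/281189 ≈ -0.31128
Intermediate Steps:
O(n) = 0
d(g) = 7*g
(-456 + 188*468)/(d(-2)*O(-360) - 281189) = (-456 + 188*468)/((7*(-2))*0 - 281189) = (-456 + 87984)/(-14*0 - 281189) = 87528/(0 - 281189) = 87528/(-281189) = 87528*(-1/281189) = -87528/281189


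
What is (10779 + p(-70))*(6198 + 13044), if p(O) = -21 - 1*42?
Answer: 206197272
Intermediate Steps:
p(O) = -63 (p(O) = -21 - 42 = -63)
(10779 + p(-70))*(6198 + 13044) = (10779 - 63)*(6198 + 13044) = 10716*19242 = 206197272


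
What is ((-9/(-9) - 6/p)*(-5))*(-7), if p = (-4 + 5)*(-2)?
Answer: 140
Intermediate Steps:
p = -2 (p = 1*(-2) = -2)
((-9/(-9) - 6/p)*(-5))*(-7) = ((-9/(-9) - 6/(-2))*(-5))*(-7) = ((-9*(-⅑) - 6*(-½))*(-5))*(-7) = ((1 + 3)*(-5))*(-7) = (4*(-5))*(-7) = -20*(-7) = 140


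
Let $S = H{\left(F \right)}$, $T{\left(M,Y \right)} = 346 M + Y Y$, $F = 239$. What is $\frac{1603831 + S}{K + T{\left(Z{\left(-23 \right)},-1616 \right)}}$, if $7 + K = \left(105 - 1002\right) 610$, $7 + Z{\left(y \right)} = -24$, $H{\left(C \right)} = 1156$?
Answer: $\frac{1604987}{2053553} \approx 0.78157$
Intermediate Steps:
$Z{\left(y \right)} = -31$ ($Z{\left(y \right)} = -7 - 24 = -31$)
$T{\left(M,Y \right)} = Y^{2} + 346 M$ ($T{\left(M,Y \right)} = 346 M + Y^{2} = Y^{2} + 346 M$)
$K = -547177$ ($K = -7 + \left(105 - 1002\right) 610 = -7 - 547170 = -547177$)
$S = 1156$
$\frac{1603831 + S}{K + T{\left(Z{\left(-23 \right)},-1616 \right)}} = \frac{1603831 + 1156}{-547177 + \left(\left(-1616\right)^{2} + 346 \left(-31\right)\right)} = \frac{1604987}{-547177 + \left(2611456 - 10726\right)} = \frac{1604987}{-547177 + 2600730} = \frac{1604987}{2053553}$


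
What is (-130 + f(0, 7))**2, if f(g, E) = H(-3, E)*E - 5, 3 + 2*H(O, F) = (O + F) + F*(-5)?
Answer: 64516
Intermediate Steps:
H(O, F) = -3/2 + O/2 - 2*F (H(O, F) = -3/2 + ((O + F) + F*(-5))/2 = -3/2 + ((F + O) - 5*F)/2 = -3/2 + (O - 4*F)/2 = -3/2 + (O/2 - 2*F) = -3/2 + O/2 - 2*F)
f(g, E) = -5 + E*(-3 - 2*E) (f(g, E) = (-3/2 + (1/2)*(-3) - 2*E)*E - 5 = (-3/2 - 3/2 - 2*E)*E - 5 = (-3 - 2*E)*E - 5 = E*(-3 - 2*E) - 5 = -5 + E*(-3 - 2*E))
(-130 + f(0, 7))**2 = (-130 + (-5 - 1*7*(3 + 2*7)))**2 = (-130 + (-5 - 1*7*(3 + 14)))**2 = (-130 + (-5 - 1*7*17))**2 = (-130 + (-5 - 119))**2 = (-130 - 124)**2 = (-254)**2 = 64516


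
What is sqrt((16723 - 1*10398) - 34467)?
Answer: I*sqrt(28142) ≈ 167.76*I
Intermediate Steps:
sqrt((16723 - 1*10398) - 34467) = sqrt((16723 - 10398) - 34467) = sqrt(6325 - 34467) = sqrt(-28142) = I*sqrt(28142)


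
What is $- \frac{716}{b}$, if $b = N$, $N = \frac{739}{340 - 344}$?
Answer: $\frac{2864}{739} \approx 3.8755$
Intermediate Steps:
$N = - \frac{739}{4}$ ($N = \frac{739}{340 - 344} = \frac{739}{-4} = 739 \left(- \frac{1}{4}\right) = - \frac{739}{4} \approx -184.75$)
$b = - \frac{739}{4} \approx -184.75$
$- \frac{716}{b} = - \frac{716}{- \frac{739}{4}} = \left(-716\right) \left(- \frac{4}{739}\right) = \frac{2864}{739}$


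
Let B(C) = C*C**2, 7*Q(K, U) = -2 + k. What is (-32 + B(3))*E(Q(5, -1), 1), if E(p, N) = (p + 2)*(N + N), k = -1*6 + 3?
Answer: -90/7 ≈ -12.857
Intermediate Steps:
k = -3 (k = -6 + 3 = -3)
Q(K, U) = -5/7 (Q(K, U) = (-2 - 3)/7 = (1/7)*(-5) = -5/7)
B(C) = C**3
E(p, N) = 2*N*(2 + p) (E(p, N) = (2 + p)*(2*N) = 2*N*(2 + p))
(-32 + B(3))*E(Q(5, -1), 1) = (-32 + 3**3)*(2*1*(2 - 5/7)) = (-32 + 27)*(2*1*(9/7)) = -5*18/7 = -90/7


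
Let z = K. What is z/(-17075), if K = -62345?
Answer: 12469/3415 ≈ 3.6512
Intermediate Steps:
z = -62345
z/(-17075) = -62345/(-17075) = -62345*(-1/17075) = 12469/3415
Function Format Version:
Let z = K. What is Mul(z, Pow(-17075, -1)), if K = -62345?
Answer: Rational(12469, 3415) ≈ 3.6512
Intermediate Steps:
z = -62345
Mul(z, Pow(-17075, -1)) = Mul(-62345, Pow(-17075, -1)) = Mul(-62345, Rational(-1, 17075)) = Rational(12469, 3415)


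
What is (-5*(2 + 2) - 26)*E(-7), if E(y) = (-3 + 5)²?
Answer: -184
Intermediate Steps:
E(y) = 4 (E(y) = 2² = 4)
(-5*(2 + 2) - 26)*E(-7) = (-5*(2 + 2) - 26)*4 = (-5*4 - 26)*4 = (-20 - 26)*4 = -46*4 = -184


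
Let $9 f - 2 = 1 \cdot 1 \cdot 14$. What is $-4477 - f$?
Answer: $- \frac{40309}{9} \approx -4478.8$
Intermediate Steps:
$f = \frac{16}{9}$ ($f = \frac{2}{9} + \frac{1 \cdot 1 \cdot 14}{9} = \frac{2}{9} + \frac{1 \cdot 14}{9} = \frac{2}{9} + \frac{1}{9} \cdot 14 = \frac{2}{9} + \frac{14}{9} = \frac{16}{9} \approx 1.7778$)
$-4477 - f = -4477 - \frac{16}{9} = - \frac{40309}{9}$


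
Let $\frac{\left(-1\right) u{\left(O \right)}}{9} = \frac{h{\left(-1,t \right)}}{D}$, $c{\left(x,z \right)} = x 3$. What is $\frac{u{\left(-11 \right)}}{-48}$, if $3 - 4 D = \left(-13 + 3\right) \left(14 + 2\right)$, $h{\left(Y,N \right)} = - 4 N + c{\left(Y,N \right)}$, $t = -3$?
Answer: $\frac{27}{652} \approx 0.041411$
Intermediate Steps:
$c{\left(x,z \right)} = 3 x$
$h{\left(Y,N \right)} = - 4 N + 3 Y$
$D = \frac{163}{4}$ ($D = \frac{3}{4} - \frac{\left(-13 + 3\right) \left(14 + 2\right)}{4} = \frac{3}{4} - \frac{\left(-10\right) 16}{4} = \frac{3}{4} - -40 = \frac{3}{4} + 40 = \frac{163}{4} \approx 40.75$)
$u{\left(O \right)} = - \frac{324}{163}$ ($u{\left(O \right)} = - 9 \frac{\left(-4\right) \left(-3\right) + 3 \left(-1\right)}{\frac{163}{4}} = - 9 \left(12 - 3\right) \frac{4}{163} = - 9 \cdot 9 \cdot \frac{4}{163} = \left(-9\right) \frac{36}{163} = - \frac{324}{163}$)
$\frac{u{\left(-11 \right)}}{-48} = - \frac{324}{163 \left(-48\right)} = \left(- \frac{324}{163}\right) \left(- \frac{1}{48}\right) = \frac{27}{652}$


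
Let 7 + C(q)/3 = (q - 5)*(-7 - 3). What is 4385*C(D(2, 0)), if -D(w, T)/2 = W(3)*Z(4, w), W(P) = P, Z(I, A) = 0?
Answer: 565665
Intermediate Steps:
D(w, T) = 0 (D(w, T) = -6*0 = -2*0 = 0)
C(q) = 129 - 30*q (C(q) = -21 + 3*((q - 5)*(-7 - 3)) = -21 + 3*((-5 + q)*(-10)) = -21 + 3*(50 - 10*q) = -21 + (150 - 30*q) = 129 - 30*q)
4385*C(D(2, 0)) = 4385*(129 - 30*0) = 4385*(129 + 0) = 4385*129 = 565665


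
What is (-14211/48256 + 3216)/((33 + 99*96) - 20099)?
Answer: -155177085/509679872 ≈ -0.30446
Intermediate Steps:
(-14211/48256 + 3216)/((33 + 99*96) - 20099) = (-14211*1/48256 + 3216)/((33 + 9504) - 20099) = (-14211/48256 + 3216)/(9537 - 20099) = (155177085/48256)/(-10562) = (155177085/48256)*(-1/10562) = -155177085/509679872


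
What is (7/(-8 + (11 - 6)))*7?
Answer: -49/3 ≈ -16.333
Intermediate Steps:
(7/(-8 + (11 - 6)))*7 = (7/(-8 + 5))*7 = (7/(-3))*7 = -⅓*7*7 = -7/3*7 = -49/3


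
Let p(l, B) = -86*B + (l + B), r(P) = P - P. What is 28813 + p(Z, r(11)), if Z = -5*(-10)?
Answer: 28863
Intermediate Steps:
r(P) = 0
Z = 50
p(l, B) = l - 85*B (p(l, B) = -86*B + (B + l) = l - 85*B)
28813 + p(Z, r(11)) = 28813 + (50 - 85*0) = 28813 + (50 + 0) = 28813 + 50 = 28863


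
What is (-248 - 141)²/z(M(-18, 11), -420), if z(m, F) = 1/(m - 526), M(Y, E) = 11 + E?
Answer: -76265784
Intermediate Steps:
z(m, F) = 1/(-526 + m)
(-248 - 141)²/z(M(-18, 11), -420) = (-248 - 141)²/(1/(-526 + (11 + 11))) = (-389)²/(1/(-526 + 22)) = 151321/(1/(-504)) = 151321/(-1/504) = 151321*(-504) = -76265784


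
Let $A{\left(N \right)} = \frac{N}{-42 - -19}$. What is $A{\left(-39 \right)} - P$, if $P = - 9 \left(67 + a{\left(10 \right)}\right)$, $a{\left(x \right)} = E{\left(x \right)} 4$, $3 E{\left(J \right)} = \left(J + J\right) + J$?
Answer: $\frac{22188}{23} \approx 964.7$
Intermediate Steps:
$E{\left(J \right)} = J$ ($E{\left(J \right)} = \frac{\left(J + J\right) + J}{3} = \frac{2 J + J}{3} = \frac{3 J}{3} = J$)
$A{\left(N \right)} = - \frac{N}{23}$ ($A{\left(N \right)} = \frac{N}{-42 + 19} = \frac{N}{-23} = N \left(- \frac{1}{23}\right) = - \frac{N}{23}$)
$a{\left(x \right)} = 4 x$ ($a{\left(x \right)} = x 4 = 4 x$)
$P = -963$ ($P = - 9 \left(67 + 4 \cdot 10\right) = - 9 \left(67 + 40\right) = \left(-9\right) 107 = -963$)
$A{\left(-39 \right)} - P = \left(- \frac{1}{23}\right) \left(-39\right) - -963 = \frac{39}{23} + 963 = \frac{22188}{23}$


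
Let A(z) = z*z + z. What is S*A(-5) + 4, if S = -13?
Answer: -256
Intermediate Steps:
A(z) = z + z**2 (A(z) = z**2 + z = z + z**2)
S*A(-5) + 4 = -(-65)*(1 - 5) + 4 = -(-65)*(-4) + 4 = -13*20 + 4 = -260 + 4 = -256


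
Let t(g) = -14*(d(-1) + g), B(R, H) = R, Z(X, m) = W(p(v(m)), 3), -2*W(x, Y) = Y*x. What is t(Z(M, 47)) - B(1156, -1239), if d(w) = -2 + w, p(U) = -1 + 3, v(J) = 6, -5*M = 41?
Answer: -1072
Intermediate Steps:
M = -41/5 (M = -⅕*41 = -41/5 ≈ -8.2000)
p(U) = 2
W(x, Y) = -Y*x/2
Z(X, m) = -3 (Z(X, m) = -½*3*2 = -3)
t(g) = 42 - 14*g (t(g) = -14*((-2 - 1) + g) = -14*(-3 + g) = 42 - 14*g)
t(Z(M, 47)) - B(1156, -1239) = (42 - 14*(-3)) - 1*1156 = (42 + 42) - 1156 = 84 - 1156 = -1072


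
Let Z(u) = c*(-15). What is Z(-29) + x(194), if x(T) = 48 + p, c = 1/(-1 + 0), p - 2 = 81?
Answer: 146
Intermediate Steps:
p = 83 (p = 2 + 81 = 83)
c = -1 (c = 1/(-1) = -1)
x(T) = 131 (x(T) = 48 + 83 = 131)
Z(u) = 15 (Z(u) = -1*(-15) = 15)
Z(-29) + x(194) = 15 + 131 = 146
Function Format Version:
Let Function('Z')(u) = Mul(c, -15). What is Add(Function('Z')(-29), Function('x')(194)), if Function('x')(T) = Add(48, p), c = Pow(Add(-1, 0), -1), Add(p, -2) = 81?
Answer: 146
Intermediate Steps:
p = 83 (p = Add(2, 81) = 83)
c = -1 (c = Pow(-1, -1) = -1)
Function('x')(T) = 131 (Function('x')(T) = Add(48, 83) = 131)
Function('Z')(u) = 15 (Function('Z')(u) = Mul(-1, -15) = 15)
Add(Function('Z')(-29), Function('x')(194)) = Add(15, 131) = 146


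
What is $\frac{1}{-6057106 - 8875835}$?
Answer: $- \frac{1}{14932941} \approx -6.6966 \cdot 10^{-8}$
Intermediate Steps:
$\frac{1}{-6057106 - 8875835} = \frac{1}{-14932941} = - \frac{1}{14932941}$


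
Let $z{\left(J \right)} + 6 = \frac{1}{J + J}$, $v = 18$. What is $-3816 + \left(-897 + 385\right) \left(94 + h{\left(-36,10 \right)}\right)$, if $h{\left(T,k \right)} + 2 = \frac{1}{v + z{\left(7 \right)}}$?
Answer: $- \frac{8612648}{169} \approx -50962.0$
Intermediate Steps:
$z{\left(J \right)} = -6 + \frac{1}{2 J}$ ($z{\left(J \right)} = -6 + \frac{1}{J + J} = -6 + \frac{1}{2 J}$)
$h{\left(T,k \right)} = - \frac{324}{169}$ ($h{\left(T,k \right)} = -2 + \frac{1}{18 - \left(6 - \frac{1}{2 \cdot 7}\right)} = -2 + \frac{1}{18 + \left(-6 + \frac{1}{2} \cdot \frac{1}{7}\right)} = -2 + \frac{1}{18 + \left(-6 + \frac{1}{14}\right)} = -2 + \frac{1}{18 - \frac{83}{14}} = -2 + \frac{1}{\frac{169}{14}} = -2 + \frac{14}{169} = - \frac{324}{169}$)
$-3816 + \left(-897 + 385\right) \left(94 + h{\left(-36,10 \right)}\right) = -3816 + \left(-897 + 385\right) \left(94 - \frac{324}{169}\right) = -3816 - \frac{7967744}{169} = - \frac{8612648}{169}$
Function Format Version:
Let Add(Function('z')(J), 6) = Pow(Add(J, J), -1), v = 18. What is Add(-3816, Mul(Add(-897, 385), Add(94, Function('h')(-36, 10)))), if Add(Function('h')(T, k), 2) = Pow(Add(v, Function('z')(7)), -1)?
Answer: Rational(-8612648, 169) ≈ -50962.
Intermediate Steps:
Function('z')(J) = Add(-6, Mul(Rational(1, 2), Pow(J, -1))) (Function('z')(J) = Add(-6, Pow(Add(J, J), -1)) = Add(-6, Pow(Mul(2, J), -1)) = Add(-6, Mul(Rational(1, 2), Pow(J, -1))))
Function('h')(T, k) = Rational(-324, 169) (Function('h')(T, k) = Add(-2, Pow(Add(18, Add(-6, Mul(Rational(1, 2), Pow(7, -1)))), -1)) = Add(-2, Pow(Add(18, Add(-6, Mul(Rational(1, 2), Rational(1, 7)))), -1)) = Add(-2, Pow(Add(18, Add(-6, Rational(1, 14))), -1)) = Add(-2, Pow(Add(18, Rational(-83, 14)), -1)) = Add(-2, Pow(Rational(169, 14), -1)) = Add(-2, Rational(14, 169)) = Rational(-324, 169))
Add(-3816, Mul(Add(-897, 385), Add(94, Function('h')(-36, 10)))) = Add(-3816, Mul(Add(-897, 385), Add(94, Rational(-324, 169)))) = Add(-3816, Mul(-512, Rational(15562, 169))) = Add(-3816, Rational(-7967744, 169)) = Rational(-8612648, 169)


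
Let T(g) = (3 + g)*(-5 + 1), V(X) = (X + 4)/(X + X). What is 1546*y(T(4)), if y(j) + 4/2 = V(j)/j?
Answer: -305335/98 ≈ -3115.7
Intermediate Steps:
V(X) = (4 + X)/(2*X) (V(X) = (4 + X)/((2*X)) = (4 + X)*(1/(2*X)) = (4 + X)/(2*X))
T(g) = -12 - 4*g (T(g) = (3 + g)*(-4) = -12 - 4*g)
y(j) = -2 + (4 + j)/(2*j²) (y(j) = -2 + ((4 + j)/(2*j))/j = -2 + (4 + j)/(2*j²))
1546*y(T(4)) = 1546*(-2 + 1/(2*(-12 - 4*4)) + 2/(-12 - 4*4)²) = 1546*(-2 + 1/(2*(-12 - 16)) + 2/(-12 - 16)²) = 1546*(-2 + (½)/(-28) + 2/(-28)²) = 1546*(-2 + (½)*(-1/28) + 2*(1/784)) = 1546*(-2 - 1/56 + 1/392) = 1546*(-395/196) = -305335/98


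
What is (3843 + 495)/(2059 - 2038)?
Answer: 1446/7 ≈ 206.57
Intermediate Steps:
(3843 + 495)/(2059 - 2038) = 4338/21 = 4338*(1/21) = 1446/7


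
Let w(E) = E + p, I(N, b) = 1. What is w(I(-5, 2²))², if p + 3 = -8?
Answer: 100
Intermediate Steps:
p = -11 (p = -3 - 8 = -11)
w(E) = -11 + E (w(E) = E - 11 = -11 + E)
w(I(-5, 2²))² = (-11 + 1)² = (-10)² = 100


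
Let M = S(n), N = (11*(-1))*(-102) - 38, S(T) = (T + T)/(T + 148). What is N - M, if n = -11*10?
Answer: 20706/19 ≈ 1089.8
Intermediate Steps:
n = -110
S(T) = 2*T/(148 + T) (S(T) = (2*T)/(148 + T) = 2*T/(148 + T))
N = 1084 (N = -11*(-102) - 38 = 1122 - 38 = 1084)
M = -110/19 (M = 2*(-110)/(148 - 110) = 2*(-110)/38 = 2*(-110)*(1/38) = -110/19 ≈ -5.7895)
N - M = 1084 - 1*(-110/19) = 1084 + 110/19 = 20706/19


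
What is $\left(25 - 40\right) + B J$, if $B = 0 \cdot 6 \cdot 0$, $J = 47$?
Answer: $-15$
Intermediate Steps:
$B = 0$ ($B = 0 \cdot 0 = 0$)
$\left(25 - 40\right) + B J = \left(25 - 40\right) + 0 \cdot 47 = -15 + 0 = -15$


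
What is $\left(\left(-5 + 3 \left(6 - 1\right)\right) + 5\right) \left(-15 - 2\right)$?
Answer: $-255$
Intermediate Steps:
$\left(\left(-5 + 3 \left(6 - 1\right)\right) + 5\right) \left(-15 - 2\right) = \left(\left(-5 + 3 \cdot 5\right) + 5\right) \left(-17\right) = \left(\left(-5 + 15\right) + 5\right) \left(-17\right) = \left(10 + 5\right) \left(-17\right) = 15 \left(-17\right) = -255$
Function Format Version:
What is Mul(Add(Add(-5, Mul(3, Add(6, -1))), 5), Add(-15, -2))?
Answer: -255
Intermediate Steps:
Mul(Add(Add(-5, Mul(3, Add(6, -1))), 5), Add(-15, -2)) = Mul(Add(Add(-5, Mul(3, 5)), 5), -17) = Mul(Add(Add(-5, 15), 5), -17) = Mul(Add(10, 5), -17) = Mul(15, -17) = -255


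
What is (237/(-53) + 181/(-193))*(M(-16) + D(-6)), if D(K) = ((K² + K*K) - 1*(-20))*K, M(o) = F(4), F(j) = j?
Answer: 30323032/10229 ≈ 2964.4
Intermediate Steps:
M(o) = 4
D(K) = K*(20 + 2*K²) (D(K) = ((K² + K²) + 20)*K = (2*K² + 20)*K = (20 + 2*K²)*K = K*(20 + 2*K²))
(237/(-53) + 181/(-193))*(M(-16) + D(-6)) = (237/(-53) + 181/(-193))*(4 + 2*(-6)*(10 + (-6)²)) = (237*(-1/53) + 181*(-1/193))*(4 + 2*(-6)*(10 + 36)) = (-237/53 - 181/193)*(4 + 2*(-6)*46) = -55334*(4 - 552)/10229 = -55334/10229*(-548) = 30323032/10229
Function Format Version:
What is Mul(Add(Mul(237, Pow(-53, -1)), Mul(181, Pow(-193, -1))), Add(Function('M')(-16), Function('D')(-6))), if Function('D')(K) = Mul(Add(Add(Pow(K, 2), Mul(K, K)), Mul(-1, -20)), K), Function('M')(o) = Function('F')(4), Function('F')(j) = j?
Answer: Rational(30323032, 10229) ≈ 2964.4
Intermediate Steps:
Function('M')(o) = 4
Function('D')(K) = Mul(K, Add(20, Mul(2, Pow(K, 2)))) (Function('D')(K) = Mul(Add(Add(Pow(K, 2), Pow(K, 2)), 20), K) = Mul(Add(Mul(2, Pow(K, 2)), 20), K) = Mul(Add(20, Mul(2, Pow(K, 2))), K) = Mul(K, Add(20, Mul(2, Pow(K, 2)))))
Mul(Add(Mul(237, Pow(-53, -1)), Mul(181, Pow(-193, -1))), Add(Function('M')(-16), Function('D')(-6))) = Mul(Add(Mul(237, Pow(-53, -1)), Mul(181, Pow(-193, -1))), Add(4, Mul(2, -6, Add(10, Pow(-6, 2))))) = Mul(Add(Mul(237, Rational(-1, 53)), Mul(181, Rational(-1, 193))), Add(4, Mul(2, -6, Add(10, 36)))) = Mul(Add(Rational(-237, 53), Rational(-181, 193)), Add(4, Mul(2, -6, 46))) = Mul(Rational(-55334, 10229), Add(4, -552)) = Mul(Rational(-55334, 10229), -548) = Rational(30323032, 10229)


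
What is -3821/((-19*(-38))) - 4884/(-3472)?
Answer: -1217533/313348 ≈ -3.8856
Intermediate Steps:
-3821/((-19*(-38))) - 4884/(-3472) = -3821/722 - 4884*(-1/3472) = -3821*1/722 + 1221/868 = -3821/722 + 1221/868 = -1217533/313348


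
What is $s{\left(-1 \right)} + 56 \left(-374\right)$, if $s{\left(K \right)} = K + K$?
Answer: $-20946$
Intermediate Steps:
$s{\left(K \right)} = 2 K$
$s{\left(-1 \right)} + 56 \left(-374\right) = 2 \left(-1\right) + 56 \left(-374\right) = -2 - 20944 = -20946$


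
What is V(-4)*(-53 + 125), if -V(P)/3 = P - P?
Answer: 0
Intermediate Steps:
V(P) = 0 (V(P) = -3*(P - P) = -3*0 = 0)
V(-4)*(-53 + 125) = 0*(-53 + 125) = 0*72 = 0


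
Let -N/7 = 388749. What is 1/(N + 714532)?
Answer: -1/2006711 ≈ -4.9833e-7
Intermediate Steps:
N = -2721243 (N = -7*388749 = -2721243)
1/(N + 714532) = 1/(-2721243 + 714532) = 1/(-2006711) = -1/2006711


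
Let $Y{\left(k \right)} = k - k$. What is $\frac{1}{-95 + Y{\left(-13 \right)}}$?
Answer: $- \frac{1}{95} \approx -0.010526$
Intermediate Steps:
$Y{\left(k \right)} = 0$
$\frac{1}{-95 + Y{\left(-13 \right)}} = \frac{1}{-95 + 0} = \frac{1}{-95} = - \frac{1}{95}$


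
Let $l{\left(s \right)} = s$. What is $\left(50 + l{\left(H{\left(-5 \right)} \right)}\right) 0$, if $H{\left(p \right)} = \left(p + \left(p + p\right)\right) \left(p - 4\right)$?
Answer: $0$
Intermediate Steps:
$H{\left(p \right)} = 3 p \left(-4 + p\right)$ ($H{\left(p \right)} = \left(p + 2 p\right) \left(-4 + p\right) = 3 p \left(-4 + p\right)$)
$\left(50 + l{\left(H{\left(-5 \right)} \right)}\right) 0 = \left(50 + 3 \left(-5\right) \left(-4 - 5\right)\right) 0 = \left(50 + 3 \left(-5\right) \left(-9\right)\right) 0 = \left(50 + 135\right) 0 = 185 \cdot 0 = 0$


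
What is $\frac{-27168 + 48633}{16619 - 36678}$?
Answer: $- \frac{21465}{20059} \approx -1.0701$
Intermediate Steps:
$\frac{-27168 + 48633}{16619 - 36678} = \frac{21465}{-20059} = 21465 \left(- \frac{1}{20059}\right) = - \frac{21465}{20059}$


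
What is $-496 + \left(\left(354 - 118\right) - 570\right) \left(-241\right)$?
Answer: $79998$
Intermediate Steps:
$-496 + \left(\left(354 - 118\right) - 570\right) \left(-241\right) = -496 + \left(236 - 570\right) \left(-241\right) = -496 - -80494 = -496 + 80494 = 79998$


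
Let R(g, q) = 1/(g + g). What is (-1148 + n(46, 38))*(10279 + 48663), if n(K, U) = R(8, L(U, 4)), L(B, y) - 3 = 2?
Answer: -541293857/8 ≈ -6.7662e+7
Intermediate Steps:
L(B, y) = 5 (L(B, y) = 3 + 2 = 5)
R(g, q) = 1/(2*g)
n(K, U) = 1/16 (n(K, U) = (½)/8 = (½)*(⅛) = 1/16)
(-1148 + n(46, 38))*(10279 + 48663) = (-1148 + 1/16)*(10279 + 48663) = -18367/16*58942 = -541293857/8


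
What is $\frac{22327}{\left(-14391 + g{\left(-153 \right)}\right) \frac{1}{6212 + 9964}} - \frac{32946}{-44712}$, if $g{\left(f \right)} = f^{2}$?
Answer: $\frac{49841211173}{1244484} \approx 40050.0$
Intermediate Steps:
$\frac{22327}{\left(-14391 + g{\left(-153 \right)}\right) \frac{1}{6212 + 9964}} - \frac{32946}{-44712} = \frac{22327}{\left(-14391 + \left(-153\right)^{2}\right) \frac{1}{6212 + 9964}} - \frac{32946}{-44712} = \frac{22327}{\left(-14391 + 23409\right) \frac{1}{16176}} - - \frac{5491}{7452} = \frac{22327}{9018 \cdot \frac{1}{16176}} + \frac{5491}{7452} = \frac{22327}{\frac{1503}{2696}} + \frac{5491}{7452} = 22327 \cdot \frac{2696}{1503} + \frac{5491}{7452} = \frac{60193592}{1503} + \frac{5491}{7452} = \frac{49841211173}{1244484}$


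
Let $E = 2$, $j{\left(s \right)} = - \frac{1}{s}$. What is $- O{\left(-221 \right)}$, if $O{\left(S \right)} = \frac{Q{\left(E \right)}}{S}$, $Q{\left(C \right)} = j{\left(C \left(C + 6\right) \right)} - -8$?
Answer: $\frac{127}{3536} \approx 0.035916$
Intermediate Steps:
$Q{\left(C \right)} = 8 - \frac{1}{C \left(6 + C\right)}$ ($Q{\left(C \right)} = - \frac{1}{C \left(C + 6\right)} - -8 = - \frac{1}{C \left(6 + C\right)} + 8 = 8 - \frac{1}{C \left(6 + C\right)}$)
$O{\left(S \right)} = \frac{127}{16 S}$ ($O{\left(S \right)} = \frac{8 - \frac{1}{2 \left(6 + 2\right)}}{S} = \frac{8 - \frac{1}{2 \cdot 8}}{S} = \frac{8 - \frac{1}{2} \cdot \frac{1}{8}}{S} = \frac{8 - \frac{1}{16}}{S} = \frac{127}{16 S}$)
$- O{\left(-221 \right)} = - \frac{127}{16 \left(-221\right)} = - \frac{127 \left(-1\right)}{16 \cdot 221} = \left(-1\right) \left(- \frac{127}{3536}\right) = \frac{127}{3536}$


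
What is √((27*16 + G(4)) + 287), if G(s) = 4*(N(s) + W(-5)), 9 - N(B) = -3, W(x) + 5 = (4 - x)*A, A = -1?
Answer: 3*√79 ≈ 26.665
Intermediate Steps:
W(x) = -9 + x (W(x) = -5 + (4 - x)*(-1) = -5 + (-4 + x) = -9 + x)
N(B) = 12 (N(B) = 9 - 1*(-3) = 9 + 3 = 12)
G(s) = -8 (G(s) = 4*(12 + (-9 - 5)) = 4*(12 - 14) = 4*(-2) = -8)
√((27*16 + G(4)) + 287) = √((27*16 - 8) + 287) = √((432 - 8) + 287) = √(424 + 287) = √711 = 3*√79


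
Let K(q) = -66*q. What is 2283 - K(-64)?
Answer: -1941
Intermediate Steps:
2283 - K(-64) = 2283 - (-66)*(-64) = 2283 - 1*4224 = 2283 - 4224 = -1941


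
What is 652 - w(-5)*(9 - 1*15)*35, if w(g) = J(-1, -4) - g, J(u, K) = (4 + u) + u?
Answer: 2122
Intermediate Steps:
J(u, K) = 4 + 2*u
w(g) = 2 - g (w(g) = (4 + 2*(-1)) - g = (4 - 2) - g = 2 - g)
652 - w(-5)*(9 - 1*15)*35 = 652 - (2 - 1*(-5))*(9 - 1*15)*35 = 652 - (2 + 5)*(9 - 15)*35 = 652 - 7*(-6)*35 = 652 - (-42)*35 = 652 - 1*(-1470) = 652 + 1470 = 2122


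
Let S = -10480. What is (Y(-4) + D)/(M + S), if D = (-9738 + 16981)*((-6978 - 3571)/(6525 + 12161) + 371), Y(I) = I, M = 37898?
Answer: 50135659807/512332748 ≈ 97.858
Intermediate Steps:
D = 50135734551/18686 (D = 7243*(-10549/18686 + 371) = 7243*(6921957/18686) = 50135734551/18686 ≈ 2.6831e+6)
(Y(-4) + D)/(M + S) = (-4 + 50135734551/18686)/(37898 - 10480) = (50135659807/18686)/27418 = (50135659807/18686)*(1/27418) = 50135659807/512332748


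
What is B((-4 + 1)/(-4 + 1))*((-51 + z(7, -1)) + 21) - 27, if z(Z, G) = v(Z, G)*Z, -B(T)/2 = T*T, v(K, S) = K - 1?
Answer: -51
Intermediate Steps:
v(K, S) = -1 + K
B(T) = -2*T² (B(T) = -2*T*T = -2*T²)
z(Z, G) = Z*(-1 + Z) (z(Z, G) = (-1 + Z)*Z = Z*(-1 + Z))
B((-4 + 1)/(-4 + 1))*((-51 + z(7, -1)) + 21) - 27 = (-2*((-4 + 1)/(-4 + 1))²)*((-51 + 7*(-1 + 7)) + 21) - 27 = (-2*1²)*((-51 + 7*6) + 21) - 27 = (-2*(-3*(-⅓))²)*((-51 + 42) + 21) - 27 = (-2*1²)*(-9 + 21) - 27 = -2*1*12 - 27 = -2*12 - 27 = -24 - 27 = -51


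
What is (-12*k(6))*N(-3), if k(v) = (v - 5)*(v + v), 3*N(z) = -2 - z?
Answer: -48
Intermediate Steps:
N(z) = -⅔ - z/3 (N(z) = (-2 - z)/3 = -⅔ - z/3)
k(v) = 2*v*(-5 + v) (k(v) = (-5 + v)*(2*v) = 2*v*(-5 + v))
(-12*k(6))*N(-3) = (-24*6*(-5 + 6))*(-⅔ - ⅓*(-3)) = (-24*6)*(-⅔ + 1) = -12*12*(⅓) = -144*⅓ = -48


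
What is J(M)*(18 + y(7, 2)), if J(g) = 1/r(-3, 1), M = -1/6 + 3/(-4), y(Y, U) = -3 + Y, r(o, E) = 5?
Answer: 22/5 ≈ 4.4000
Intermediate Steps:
M = -11/12 (M = -1*⅙ + 3*(-¼) = -⅙ - ¾ = -11/12 ≈ -0.91667)
J(g) = ⅕ (J(g) = 1/5 = ⅕)
J(M)*(18 + y(7, 2)) = (18 + (-3 + 7))/5 = (18 + 4)/5 = (⅕)*22 = 22/5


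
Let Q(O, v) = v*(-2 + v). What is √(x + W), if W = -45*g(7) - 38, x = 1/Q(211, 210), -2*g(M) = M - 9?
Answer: I*√9897448470/10920 ≈ 9.1104*I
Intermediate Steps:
g(M) = 9/2 - M/2 (g(M) = -(M - 9)/2 = -(-9 + M)/2 = 9/2 - M/2)
x = 1/43680 (x = 1/(210*(-2 + 210)) = 1/(210*208) = 1/43680 ≈ 2.2894e-5)
W = -83 (W = -45*(9/2 - ½*7) - 38 = -45*(9/2 - 7/2) - 38 = -45*1 - 38 = -45 - 38 = -83)
√(x + W) = √(1/43680 - 83) = √(-3625439/43680) = I*√9897448470/10920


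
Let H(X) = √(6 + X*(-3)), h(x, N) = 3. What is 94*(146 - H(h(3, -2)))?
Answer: 13724 - 94*I*√3 ≈ 13724.0 - 162.81*I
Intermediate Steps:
H(X) = √(6 - 3*X)
94*(146 - H(h(3, -2))) = 94*(146 - √(6 - 3*3)) = 94*(146 - √(6 - 9)) = 94*(146 - √(-3)) = 94*(146 - I*√3) = 13724 - 94*I*√3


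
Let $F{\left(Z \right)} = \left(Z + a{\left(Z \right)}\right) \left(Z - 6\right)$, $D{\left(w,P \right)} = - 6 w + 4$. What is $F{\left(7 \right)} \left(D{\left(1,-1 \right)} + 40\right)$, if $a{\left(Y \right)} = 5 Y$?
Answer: $1596$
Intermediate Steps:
$D{\left(w,P \right)} = 4 - 6 w$
$F{\left(Z \right)} = 6 Z \left(-6 + Z\right)$ ($F{\left(Z \right)} = \left(Z + 5 Z\right) \left(Z - 6\right) = 6 Z \left(-6 + Z\right)$)
$F{\left(7 \right)} \left(D{\left(1,-1 \right)} + 40\right) = 6 \cdot 7 \left(-6 + 7\right) \left(\left(4 - 6\right) + 40\right) = 6 \cdot 7 \cdot 1 \left(\left(4 - 6\right) + 40\right) = 42 \left(-2 + 40\right) = 42 \cdot 38 = 1596$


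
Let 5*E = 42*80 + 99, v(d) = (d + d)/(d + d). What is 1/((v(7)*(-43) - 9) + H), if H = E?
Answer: 5/3199 ≈ 0.0015630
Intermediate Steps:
v(d) = 1 (v(d) = (2*d)/((2*d)) = (2*d)*(1/(2*d)) = 1)
E = 3459/5 (E = (42*80 + 99)/5 = (3360 + 99)/5 = (⅕)*3459 = 3459/5 ≈ 691.80)
H = 3459/5 ≈ 691.80
1/((v(7)*(-43) - 9) + H) = 1/((1*(-43) - 9) + 3459/5) = 1/((-43 - 9) + 3459/5) = 1/(-52 + 3459/5) = 1/(3199/5) = 5/3199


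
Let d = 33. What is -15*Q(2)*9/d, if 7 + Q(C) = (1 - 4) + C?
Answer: 360/11 ≈ 32.727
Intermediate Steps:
Q(C) = -10 + C (Q(C) = -7 + ((1 - 4) + C) = -7 + (-3 + C) = -10 + C)
-15*Q(2)*9/d = -15*(-10 + 2)*9/33 = -15*(-8*9)/33 = -(-1080)/33 = -15*(-24/11) = 360/11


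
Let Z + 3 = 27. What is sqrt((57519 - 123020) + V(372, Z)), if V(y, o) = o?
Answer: I*sqrt(65477) ≈ 255.88*I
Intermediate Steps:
Z = 24 (Z = -3 + 27 = 24)
sqrt((57519 - 123020) + V(372, Z)) = sqrt((57519 - 123020) + 24) = sqrt(-65501 + 24) = sqrt(-65477) = I*sqrt(65477)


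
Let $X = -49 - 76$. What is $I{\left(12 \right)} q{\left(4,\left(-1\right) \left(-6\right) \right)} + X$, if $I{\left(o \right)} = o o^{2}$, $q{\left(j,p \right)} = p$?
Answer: $10243$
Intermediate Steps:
$I{\left(o \right)} = o^{3}$
$X = -125$ ($X = -49 - 76 = -125$)
$I{\left(12 \right)} q{\left(4,\left(-1\right) \left(-6\right) \right)} + X = 12^{3} \left(\left(-1\right) \left(-6\right)\right) - 125 = 1728 \cdot 6 - 125 = 10368 - 125 = 10243$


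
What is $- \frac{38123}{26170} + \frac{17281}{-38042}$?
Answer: $- \frac{475629734}{248889785} \approx -1.911$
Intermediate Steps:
$- \frac{38123}{26170} + \frac{17281}{-38042} = \left(-38123\right) \frac{1}{26170} + 17281 \left(- \frac{1}{38042}\right) = - \frac{38123}{26170} - \frac{17281}{38042} = - \frac{475629734}{248889785}$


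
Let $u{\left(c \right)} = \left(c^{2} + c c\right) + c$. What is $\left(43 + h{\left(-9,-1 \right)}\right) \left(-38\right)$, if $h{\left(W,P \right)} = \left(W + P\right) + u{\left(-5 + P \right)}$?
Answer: $-3762$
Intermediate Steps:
$u{\left(c \right)} = c + 2 c^{2}$ ($u{\left(c \right)} = \left(c^{2} + c^{2}\right) + c = 2 c^{2} + c = c + 2 c^{2}$)
$h{\left(W,P \right)} = P + W + \left(-9 + 2 P\right) \left(-5 + P\right)$ ($h{\left(W,P \right)} = \left(W + P\right) + \left(-5 + P\right) \left(1 + 2 \left(-5 + P\right)\right) = \left(P + W\right) + \left(-5 + P\right) \left(1 + \left(-10 + 2 P\right)\right) = \left(P + W\right) + \left(-5 + P\right) \left(-9 + 2 P\right) = \left(P + W\right) + \left(-9 + 2 P\right) \left(-5 + P\right) = P + W + \left(-9 + 2 P\right) \left(-5 + P\right)$)
$\left(43 + h{\left(-9,-1 \right)}\right) \left(-38\right) = \left(43 - \left(10 - \left(-9 + 2 \left(-1\right)\right) \left(-5 - 1\right)\right)\right) \left(-38\right) = \left(43 - \left(10 - \left(-9 - 2\right) \left(-6\right)\right)\right) \left(-38\right) = \left(43 - -56\right) \left(-38\right) = \left(43 + 56\right) \left(-38\right) = 99 \left(-38\right) = -3762$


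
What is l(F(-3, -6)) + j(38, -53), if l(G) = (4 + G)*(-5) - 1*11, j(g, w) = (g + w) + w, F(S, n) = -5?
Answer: -74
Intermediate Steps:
j(g, w) = g + 2*w
l(G) = -31 - 5*G (l(G) = (-20 - 5*G) - 11 = -31 - 5*G)
l(F(-3, -6)) + j(38, -53) = (-31 - 5*(-5)) + (38 + 2*(-53)) = (-31 + 25) + (38 - 106) = -6 - 68 = -74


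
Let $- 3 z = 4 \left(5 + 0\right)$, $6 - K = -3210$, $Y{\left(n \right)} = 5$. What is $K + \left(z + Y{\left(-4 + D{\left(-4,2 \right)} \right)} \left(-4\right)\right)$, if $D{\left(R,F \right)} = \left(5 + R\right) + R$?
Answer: $\frac{9568}{3} \approx 3189.3$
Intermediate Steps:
$D{\left(R,F \right)} = 5 + 2 R$
$K = 3216$ ($K = 6 - -3210 = 6 + 3210 = 3216$)
$z = - \frac{20}{3}$ ($z = - \frac{4 \left(5 + 0\right)}{3} = - \frac{4 \cdot 5}{3} = \left(- \frac{1}{3}\right) 20 = - \frac{20}{3} \approx -6.6667$)
$K + \left(z + Y{\left(-4 + D{\left(-4,2 \right)} \right)} \left(-4\right)\right) = 3216 + \left(- \frac{20}{3} + 5 \left(-4\right)\right) = 3216 - \frac{80}{3} = \frac{9568}{3}$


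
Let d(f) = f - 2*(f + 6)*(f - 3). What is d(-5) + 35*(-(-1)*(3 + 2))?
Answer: 186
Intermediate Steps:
d(f) = f - 2*(-3 + f)*(6 + f) (d(f) = f - 2*(6 + f)*(-3 + f) = f - 2*(-3 + f)*(6 + f))
d(-5) + 35*(-(-1)*(3 + 2)) = (36 - 5*(-5) - 2*(-5)²) + 35*(-(-1)*(3 + 2)) = (36 + 25 - 2*25) + 35*(-(-1)*5) = (36 + 25 - 50) + 35*(-1*(-5)) = 11 + 35*5 = 11 + 175 = 186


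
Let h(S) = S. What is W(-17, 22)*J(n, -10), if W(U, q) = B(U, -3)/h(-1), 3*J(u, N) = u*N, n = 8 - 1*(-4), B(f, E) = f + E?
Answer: -800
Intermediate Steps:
B(f, E) = E + f
n = 12 (n = 8 + 4 = 12)
J(u, N) = N*u/3 (J(u, N) = (u*N)/3 = (N*u)/3 = N*u/3)
W(U, q) = 3 - U (W(U, q) = (-3 + U)/(-1) = (-3 + U)*(-1) = 3 - U)
W(-17, 22)*J(n, -10) = (3 - 1*(-17))*((1/3)*(-10)*12) = (3 + 17)*(-40) = 20*(-40) = -800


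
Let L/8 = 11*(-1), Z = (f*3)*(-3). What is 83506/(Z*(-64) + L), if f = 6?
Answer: 41753/1684 ≈ 24.794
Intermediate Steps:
Z = -54 (Z = (6*3)*(-3) = 18*(-3) = -54)
L = -88 (L = 8*(11*(-1)) = 8*(-11) = -88)
83506/(Z*(-64) + L) = 83506/(-54*(-64) - 88) = 83506/(3456 - 88) = 83506/3368 = 83506*(1/3368) = 41753/1684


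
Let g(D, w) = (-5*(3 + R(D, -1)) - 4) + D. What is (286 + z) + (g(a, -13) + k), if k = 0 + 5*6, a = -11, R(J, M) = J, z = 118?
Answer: 459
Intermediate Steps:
k = 30 (k = 0 + 30 = 30)
g(D, w) = -19 - 4*D (g(D, w) = (-5*(3 + D) - 4) + D = ((-15 - 5*D) - 4) + D = (-19 - 5*D) + D = -19 - 4*D)
(286 + z) + (g(a, -13) + k) = (286 + 118) + ((-19 - 4*(-11)) + 30) = 404 + ((-19 + 44) + 30) = 404 + (25 + 30) = 404 + 55 = 459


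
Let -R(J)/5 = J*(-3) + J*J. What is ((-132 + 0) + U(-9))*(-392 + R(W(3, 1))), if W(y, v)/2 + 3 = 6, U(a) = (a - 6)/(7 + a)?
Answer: 60009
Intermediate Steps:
U(a) = (-6 + a)/(7 + a)
W(y, v) = 6 (W(y, v) = -6 + 2*6 = -6 + 12 = 6)
R(J) = -5*J² + 15*J (R(J) = -5*(J*(-3) + J*J) = -5*(-3*J + J²) = -5*(J² - 3*J) = -5*J² + 15*J)
((-132 + 0) + U(-9))*(-392 + R(W(3, 1))) = ((-132 + 0) + (-6 - 9)/(7 - 9))*(-392 + 5*6*(3 - 1*6)) = (-132 - 15/(-2))*(-392 + 5*6*(3 - 6)) = (-132 - ½*(-15))*(-392 + 5*6*(-3)) = (-132 + 15/2)*(-392 - 90) = -249/2*(-482) = 60009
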